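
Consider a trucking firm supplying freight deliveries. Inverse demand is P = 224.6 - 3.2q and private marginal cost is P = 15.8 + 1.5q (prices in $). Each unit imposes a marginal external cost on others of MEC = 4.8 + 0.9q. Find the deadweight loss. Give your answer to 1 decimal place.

DWL = $179.1

Market equilibrium (private): 15.8 + 1.5q = 224.6 - 3.2q → q_m = 44.4255.
Social marginal cost = private MC + MEC = 20.6 + 2.4q.
Set SMC = demand: 20.6 + 2.4q = 224.6 - 3.2q → q* = 36.4286.
The welfare-loss triangle has base |q_m − q*| and height MEC(q_m) (the vertical gap between SMC and demand is zero at q* and MEC at q_m).
DWL = ½ × 7.9969 × 44.7830 = 179.0626.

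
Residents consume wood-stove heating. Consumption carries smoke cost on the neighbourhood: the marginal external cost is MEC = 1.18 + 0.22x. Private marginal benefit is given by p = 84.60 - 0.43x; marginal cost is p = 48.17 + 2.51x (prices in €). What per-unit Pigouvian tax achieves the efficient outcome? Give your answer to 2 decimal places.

Social marginal benefit = demand − MEC = 83.42 - 0.65x.
Set SMB = MC: 83.42 - 0.65x = 48.17 + 2.51x → x* = 11.1551.
The Pigouvian tax equals MEC at x*: 1.18 + 0.22×11.1551 = 3.6341.

tax = €3.63 per unit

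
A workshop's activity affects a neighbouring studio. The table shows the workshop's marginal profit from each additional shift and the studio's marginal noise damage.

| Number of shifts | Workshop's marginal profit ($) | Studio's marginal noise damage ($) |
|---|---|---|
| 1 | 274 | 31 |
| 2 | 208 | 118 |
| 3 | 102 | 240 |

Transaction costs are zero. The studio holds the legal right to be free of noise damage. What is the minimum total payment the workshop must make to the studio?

Efficient level: marginal profit ≥ marginal noise damage through level 2, so k* = 2.
With the studio holding the right, the workshop must at least compensate total damage at k*: 31 + 118 = 149.

$149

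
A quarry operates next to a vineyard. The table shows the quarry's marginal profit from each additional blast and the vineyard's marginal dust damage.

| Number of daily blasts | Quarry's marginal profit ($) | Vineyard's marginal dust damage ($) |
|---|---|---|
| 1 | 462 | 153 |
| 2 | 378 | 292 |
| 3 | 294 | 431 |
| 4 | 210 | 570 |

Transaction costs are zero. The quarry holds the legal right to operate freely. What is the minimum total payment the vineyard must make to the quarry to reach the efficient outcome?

Left alone the quarry would choose level 4 (marginal profit stays positive).
Efficient level: k* = 2 (marginal profit ≥ marginal dust damage through 2).
The vineyard must at least cover the quarry's forgone profit from cutting 4→2: 294 + 210 = 504.

$504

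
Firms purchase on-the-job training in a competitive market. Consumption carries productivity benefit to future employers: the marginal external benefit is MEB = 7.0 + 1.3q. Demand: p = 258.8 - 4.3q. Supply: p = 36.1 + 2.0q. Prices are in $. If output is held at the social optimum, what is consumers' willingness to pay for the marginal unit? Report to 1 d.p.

Social marginal benefit = demand + MEB = 265.8 - 3.0q.
Set SMB = MC: 265.8 - 3.0q = 36.1 + 2.0q → q* = 45.9400.
Consumer price on the demand curve at q*: 258.8 − 4.3×45.9400 = 61.2580.

P = $61.3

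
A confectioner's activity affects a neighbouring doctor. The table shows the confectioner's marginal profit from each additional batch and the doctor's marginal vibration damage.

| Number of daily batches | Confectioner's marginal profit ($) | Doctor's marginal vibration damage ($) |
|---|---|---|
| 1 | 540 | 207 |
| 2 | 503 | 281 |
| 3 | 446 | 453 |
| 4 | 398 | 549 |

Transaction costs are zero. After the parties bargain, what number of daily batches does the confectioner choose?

Bargaining reaches the level where marginal profit last exceeds marginal vibration damage.
That holds through level 2 (503 ≥ 281) but not at 3 (446 < 453).

2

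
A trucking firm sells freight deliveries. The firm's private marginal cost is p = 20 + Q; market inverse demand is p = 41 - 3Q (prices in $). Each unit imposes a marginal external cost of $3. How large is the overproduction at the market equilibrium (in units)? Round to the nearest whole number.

Market equilibrium (private): 20 + Q = 41 - 3Q → Q_m = 5.2500.
Social marginal cost = private MC + MEC = 23 + Q.
Set SMC = demand: 23 + Q = 41 - 3Q → Q* = 4.5000.
Gap = |5.2500 − 4.5000| = 0.7500.

1 units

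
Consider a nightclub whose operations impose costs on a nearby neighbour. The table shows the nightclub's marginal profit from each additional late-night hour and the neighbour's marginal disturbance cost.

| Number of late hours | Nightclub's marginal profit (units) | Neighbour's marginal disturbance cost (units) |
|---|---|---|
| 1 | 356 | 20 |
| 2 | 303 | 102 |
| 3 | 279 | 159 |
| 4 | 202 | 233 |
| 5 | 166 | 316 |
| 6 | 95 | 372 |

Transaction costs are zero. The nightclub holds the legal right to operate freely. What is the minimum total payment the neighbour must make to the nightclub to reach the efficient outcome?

Left alone the nightclub would choose level 6 (marginal profit stays positive).
Efficient level: k* = 3 (marginal profit ≥ marginal disturbance cost through 3).
The neighbour must at least cover the nightclub's forgone profit from cutting 6→3: 202 + 166 + 95 = 463.

463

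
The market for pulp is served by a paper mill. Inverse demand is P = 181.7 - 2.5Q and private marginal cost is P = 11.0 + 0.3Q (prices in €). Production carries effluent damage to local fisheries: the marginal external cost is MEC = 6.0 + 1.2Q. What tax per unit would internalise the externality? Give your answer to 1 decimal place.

Social marginal cost = private MC + MEC = 17.0 + 1.5Q.
Set SMC = demand: 17.0 + 1.5Q = 181.7 - 2.5Q → Q* = 41.1750.
The Pigouvian tax equals MEC at Q*: 6.0 + 1.2×41.1750 = 55.4100.

tax = €55.4 per unit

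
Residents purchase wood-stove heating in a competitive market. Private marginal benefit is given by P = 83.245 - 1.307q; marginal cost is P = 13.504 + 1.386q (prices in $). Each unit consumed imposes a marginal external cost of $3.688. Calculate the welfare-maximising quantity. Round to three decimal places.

q* = 24.528

Social marginal benefit = demand − MEC = 79.557 - 1.307q.
Set SMB = MC: 79.557 - 1.307q = 13.504 + 1.386q → q* = 24.5277.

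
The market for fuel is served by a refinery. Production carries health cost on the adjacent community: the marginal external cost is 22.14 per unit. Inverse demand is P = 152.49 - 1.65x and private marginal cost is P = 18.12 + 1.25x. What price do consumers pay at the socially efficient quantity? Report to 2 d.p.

Social marginal cost = private MC + MEC = 40.26 + 1.25x.
Set SMC = demand: 40.26 + 1.25x = 152.49 - 1.65x → x* = 38.7000.
Consumer price on the demand curve at x*: 152.49 − 1.65×38.7000 = 88.6350.

P = 88.64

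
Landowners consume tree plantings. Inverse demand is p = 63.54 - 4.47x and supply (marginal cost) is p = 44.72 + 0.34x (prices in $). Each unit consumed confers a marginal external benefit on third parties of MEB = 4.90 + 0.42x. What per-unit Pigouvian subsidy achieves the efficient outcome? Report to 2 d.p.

subsidy = $7.17 per unit

Social marginal benefit = demand + MEB = 68.44 - 4.05x.
Set SMB = MC: 68.44 - 4.05x = 44.72 + 0.34x → x* = 5.4032.
The Pigouvian subsidy equals MEB at x*: 4.90 + 0.42×5.4032 = 7.1693.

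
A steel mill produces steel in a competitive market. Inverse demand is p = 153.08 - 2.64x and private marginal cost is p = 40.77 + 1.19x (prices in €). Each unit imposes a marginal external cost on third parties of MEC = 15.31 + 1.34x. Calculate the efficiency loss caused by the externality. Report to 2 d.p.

Market equilibrium (private): 40.77 + 1.19x = 153.08 - 2.64x → x_m = 29.3238.
Social marginal cost = private MC + MEC = 56.08 + 2.53x.
Set SMC = demand: 56.08 + 2.53x = 153.08 - 2.64x → x* = 18.7621.
The welfare-loss triangle has base |x_m − x*| and height MEC(x_m) (the vertical gap between SMC and demand is zero at x* and MEC at x_m).
DWL = ½ × 10.5617 × 54.6038 = 288.3545.

DWL = €288.35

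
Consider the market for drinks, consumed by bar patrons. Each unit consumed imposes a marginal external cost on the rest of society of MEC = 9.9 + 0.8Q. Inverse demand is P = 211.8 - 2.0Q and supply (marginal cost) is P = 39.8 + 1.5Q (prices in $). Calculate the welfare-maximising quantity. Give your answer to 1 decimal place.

Social marginal benefit = demand − MEC = 201.9 - 2.8Q.
Set SMB = MC: 201.9 - 2.8Q = 39.8 + 1.5Q → Q* = 37.6977.

Q* = 37.7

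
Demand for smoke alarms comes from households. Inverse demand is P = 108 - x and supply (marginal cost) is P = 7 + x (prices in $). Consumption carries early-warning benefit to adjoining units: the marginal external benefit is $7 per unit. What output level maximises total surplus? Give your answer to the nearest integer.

x* = 54

Social marginal benefit = demand + MEB = 115 - x.
Set SMB = MC: 115 - x = 7 + x → x* = 54.0000.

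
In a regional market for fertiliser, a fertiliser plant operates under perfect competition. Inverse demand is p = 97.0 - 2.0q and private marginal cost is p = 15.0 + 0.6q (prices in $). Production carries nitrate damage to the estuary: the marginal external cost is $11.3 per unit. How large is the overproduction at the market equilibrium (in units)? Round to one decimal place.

4.3 units

Market equilibrium (private): 15.0 + 0.6q = 97.0 - 2.0q → q_m = 31.5385.
Social marginal cost = private MC + MEC = 26.3 + 0.6q.
Set SMC = demand: 26.3 + 0.6q = 97.0 - 2.0q → q* = 27.1923.
Gap = |31.5385 − 27.1923| = 4.3462.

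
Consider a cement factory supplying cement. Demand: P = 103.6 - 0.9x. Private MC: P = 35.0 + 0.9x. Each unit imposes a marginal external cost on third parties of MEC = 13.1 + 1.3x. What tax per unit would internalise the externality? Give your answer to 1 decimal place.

tax = 36.4 per unit

Social marginal cost = private MC + MEC = 48.1 + 2.2x.
Set SMC = demand: 48.1 + 2.2x = 103.6 - 0.9x → x* = 17.9032.
The Pigouvian tax equals MEC at x*: 13.1 + 1.3×17.9032 = 36.3742.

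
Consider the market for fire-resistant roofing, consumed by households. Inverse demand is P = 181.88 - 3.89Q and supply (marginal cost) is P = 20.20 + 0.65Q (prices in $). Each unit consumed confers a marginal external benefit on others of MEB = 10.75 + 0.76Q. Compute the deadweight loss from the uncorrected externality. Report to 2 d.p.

DWL = $189.15

Market equilibrium (private): 20.20 + 0.65Q = 181.88 - 3.89Q → Q_m = 35.6123.
Social marginal benefit = demand + MEB = 192.63 - 3.13Q.
Set SMB = MC: 192.63 - 3.13Q = 20.20 + 0.65Q → Q* = 45.6164.
The welfare-loss triangle has base |Q_m − Q*| and height MEB(Q_m) (the vertical gap between SMB and MC is zero at Q* and MEB at Q_m).
DWL = ½ × 10.0041 × 37.8154 = 189.1545.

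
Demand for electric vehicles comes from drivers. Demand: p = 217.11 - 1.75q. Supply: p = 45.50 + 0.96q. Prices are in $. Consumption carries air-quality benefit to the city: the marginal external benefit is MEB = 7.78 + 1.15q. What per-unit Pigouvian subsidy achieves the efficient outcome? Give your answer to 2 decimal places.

subsidy = $140.02 per unit

Social marginal benefit = demand + MEB = 224.89 - 0.60q.
Set SMB = MC: 224.89 - 0.60q = 45.50 + 0.96q → q* = 114.9936.
The Pigouvian subsidy equals MEB at q*: 7.78 + 1.15×114.9936 = 140.0226.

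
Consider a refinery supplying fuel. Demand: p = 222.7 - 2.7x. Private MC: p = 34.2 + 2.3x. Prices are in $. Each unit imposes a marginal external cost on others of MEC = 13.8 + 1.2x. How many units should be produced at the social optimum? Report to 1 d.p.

Social marginal cost = private MC + MEC = 48.0 + 3.5x.
Set SMC = demand: 48.0 + 3.5x = 222.7 - 2.7x → x* = 28.1774.

x* = 28.2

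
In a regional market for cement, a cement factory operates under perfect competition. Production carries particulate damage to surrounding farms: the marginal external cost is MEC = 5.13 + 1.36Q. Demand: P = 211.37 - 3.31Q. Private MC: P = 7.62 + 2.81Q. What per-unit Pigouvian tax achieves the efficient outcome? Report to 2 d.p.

tax = 41.24 per unit

Social marginal cost = private MC + MEC = 12.75 + 4.17Q.
Set SMC = demand: 12.75 + 4.17Q = 211.37 - 3.31Q → Q* = 26.5535.
The Pigouvian tax equals MEC at Q*: 5.13 + 1.36×26.5535 = 41.2428.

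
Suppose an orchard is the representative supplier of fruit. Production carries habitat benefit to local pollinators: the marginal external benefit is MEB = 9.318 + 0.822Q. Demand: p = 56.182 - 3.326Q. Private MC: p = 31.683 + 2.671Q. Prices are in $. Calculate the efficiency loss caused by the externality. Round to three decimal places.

DWL = $15.525

Market equilibrium (private): 31.683 + 2.671Q = 56.182 - 3.326Q → Q_m = 4.0852.
Social marginal cost = private MC − MEB = 22.365 + 1.849Q.
Set SMC = demand: 22.365 + 1.849Q = 56.182 - 3.326Q → Q* = 6.5347.
Height of the DWL triangle at Q_m is demand(Q_m) − SMC(Q_m) = MEB(Q_m) = 12.6760.
DWL = ½ × 2.4495 × 12.6760 = 15.5249.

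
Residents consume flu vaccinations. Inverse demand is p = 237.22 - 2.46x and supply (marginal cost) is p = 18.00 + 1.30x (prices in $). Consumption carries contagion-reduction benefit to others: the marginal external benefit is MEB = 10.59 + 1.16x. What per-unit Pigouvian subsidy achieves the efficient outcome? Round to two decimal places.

subsidy = $113.12 per unit

Social marginal benefit = demand + MEB = 247.81 - 1.30x.
Set SMB = MC: 247.81 - 1.30x = 18.00 + 1.30x → x* = 88.3885.
The Pigouvian subsidy equals MEB at x*: 10.59 + 1.16×88.3885 = 113.1207.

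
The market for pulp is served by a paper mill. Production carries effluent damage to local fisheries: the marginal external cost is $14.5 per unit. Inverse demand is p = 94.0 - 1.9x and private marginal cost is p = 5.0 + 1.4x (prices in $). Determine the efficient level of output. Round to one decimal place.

x* = 22.6

Social marginal cost = private MC + MEC = 19.5 + 1.4x.
Set SMC = demand: 19.5 + 1.4x = 94.0 - 1.9x → x* = 22.5758.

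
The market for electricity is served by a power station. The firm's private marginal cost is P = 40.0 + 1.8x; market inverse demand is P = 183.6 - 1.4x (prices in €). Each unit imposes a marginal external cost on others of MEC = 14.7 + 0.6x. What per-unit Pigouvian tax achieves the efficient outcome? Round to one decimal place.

Social marginal cost = private MC + MEC = 54.7 + 2.4x.
Set SMC = demand: 54.7 + 2.4x = 183.6 - 1.4x → x* = 33.9211.
The Pigouvian tax equals MEC at x*: 14.7 + 0.6×33.9211 = 35.0527.

tax = €35.1 per unit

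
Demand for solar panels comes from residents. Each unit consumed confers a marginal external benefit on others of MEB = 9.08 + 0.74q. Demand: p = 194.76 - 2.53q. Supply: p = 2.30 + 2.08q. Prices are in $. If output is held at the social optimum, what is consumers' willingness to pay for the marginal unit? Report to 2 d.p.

P = $63.00

Social marginal benefit = demand + MEB = 203.84 - 1.79q.
Set SMB = MC: 203.84 - 1.79q = 2.30 + 2.08q → q* = 52.0775.
Consumer price on the demand curve at q*: 194.76 − 2.53×52.0775 = 63.0039.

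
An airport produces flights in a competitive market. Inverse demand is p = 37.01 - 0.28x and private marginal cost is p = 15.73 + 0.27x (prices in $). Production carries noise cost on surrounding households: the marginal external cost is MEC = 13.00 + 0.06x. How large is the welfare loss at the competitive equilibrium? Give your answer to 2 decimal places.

Market equilibrium (private): 15.73 + 0.27x = 37.01 - 0.28x → x_m = 38.6909.
Social marginal cost = private MC + MEC = 28.73 + 0.33x.
Set SMC = demand: 28.73 + 0.33x = 37.01 - 0.28x → x* = 13.5738.
Between x* and x_m the wedge SMC − demand runs linearly from 0 to MEC(x_m), so the loss is a triangle.
DWL = ½ × 25.1171 × 15.3215 = 192.4158.

DWL = $192.42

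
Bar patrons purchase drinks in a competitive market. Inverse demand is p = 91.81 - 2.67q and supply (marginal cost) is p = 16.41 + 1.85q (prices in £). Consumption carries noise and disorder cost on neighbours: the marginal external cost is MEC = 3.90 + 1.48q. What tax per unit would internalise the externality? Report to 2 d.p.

tax = £21.54 per unit

Social marginal benefit = demand − MEC = 87.91 - 4.15q.
Set SMB = MC: 87.91 - 4.15q = 16.41 + 1.85q → q* = 11.9167.
The Pigouvian tax equals MEC at q*: 3.90 + 1.48×11.9167 = 21.5367.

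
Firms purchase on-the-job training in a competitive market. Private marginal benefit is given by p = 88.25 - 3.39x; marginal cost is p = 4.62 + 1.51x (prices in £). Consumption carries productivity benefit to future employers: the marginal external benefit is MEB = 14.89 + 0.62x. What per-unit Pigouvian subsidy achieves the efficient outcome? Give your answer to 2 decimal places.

subsidy = £29.16 per unit

Social marginal benefit = demand + MEB = 103.14 - 2.77x.
Set SMB = MC: 103.14 - 2.77x = 4.62 + 1.51x → x* = 23.0187.
The Pigouvian subsidy equals MEB at x*: 14.89 + 0.62×23.0187 = 29.1616.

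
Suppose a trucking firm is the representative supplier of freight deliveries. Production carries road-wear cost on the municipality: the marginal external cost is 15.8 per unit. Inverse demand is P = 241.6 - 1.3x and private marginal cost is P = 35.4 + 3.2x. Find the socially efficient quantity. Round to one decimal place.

Social marginal cost = private MC + MEC = 51.2 + 3.2x.
Set SMC = demand: 51.2 + 3.2x = 241.6 - 1.3x → x* = 42.3111.

x* = 42.3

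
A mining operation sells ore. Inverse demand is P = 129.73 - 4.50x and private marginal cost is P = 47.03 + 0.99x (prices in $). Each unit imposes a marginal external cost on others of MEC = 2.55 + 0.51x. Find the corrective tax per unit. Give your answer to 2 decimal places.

tax = $9.36 per unit

Social marginal cost = private MC + MEC = 49.58 + 1.50x.
Set SMC = demand: 49.58 + 1.50x = 129.73 - 4.50x → x* = 13.3583.
The Pigouvian tax equals MEC at x*: 2.55 + 0.51×13.3583 = 9.3627.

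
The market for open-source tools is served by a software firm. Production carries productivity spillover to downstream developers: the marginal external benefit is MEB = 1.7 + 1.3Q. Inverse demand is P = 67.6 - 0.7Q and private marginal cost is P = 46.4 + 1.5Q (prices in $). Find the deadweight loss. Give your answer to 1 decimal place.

DWL = $112.5

Market equilibrium (private): 46.4 + 1.5Q = 67.6 - 0.7Q → Q_m = 9.6364.
Social marginal cost = private MC − MEB = 44.7 + 0.2Q.
Set SMC = demand: 44.7 + 0.2Q = 67.6 - 0.7Q → Q* = 25.4444.
The loss is the area between SMC and demand from Q* to Q_m; with linear curves that's a triangle of height MEB(Q_m).
DWL = ½ × 15.8080 × 14.2273 = 112.4526.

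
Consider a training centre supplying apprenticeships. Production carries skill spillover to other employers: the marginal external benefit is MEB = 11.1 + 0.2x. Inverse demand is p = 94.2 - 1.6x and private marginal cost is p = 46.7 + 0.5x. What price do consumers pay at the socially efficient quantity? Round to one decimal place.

Social marginal cost = private MC − MEB = 35.6 + 0.3x.
Set SMC = demand: 35.6 + 0.3x = 94.2 - 1.6x → x* = 30.8421.
Consumer price on the demand curve at x*: 94.2 − 1.6×30.8421 = 44.8526.

P = 44.9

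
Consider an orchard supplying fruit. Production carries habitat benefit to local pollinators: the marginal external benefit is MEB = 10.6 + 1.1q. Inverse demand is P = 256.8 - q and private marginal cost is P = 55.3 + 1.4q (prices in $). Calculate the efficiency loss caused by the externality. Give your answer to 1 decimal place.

DWL = $4076.8

Market equilibrium (private): 55.3 + 1.4q = 256.8 - q → q_m = 83.9583.
Social marginal cost = private MC − MEB = 44.7 + 0.3q.
Set SMC = demand: 44.7 + 0.3q = 256.8 - q → q* = 163.1538.
Height of the DWL triangle at q_m is demand(q_m) − SMC(q_m) = MEB(q_m) = 102.9542.
DWL = ½ × 79.1955 × 102.9542 = 4076.7547.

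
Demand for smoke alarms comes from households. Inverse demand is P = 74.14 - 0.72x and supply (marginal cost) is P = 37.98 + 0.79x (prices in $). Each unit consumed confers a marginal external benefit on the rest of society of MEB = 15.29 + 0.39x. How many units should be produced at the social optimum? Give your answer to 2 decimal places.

Social marginal benefit = demand + MEB = 89.43 - 0.33x.
Set SMB = MC: 89.43 - 0.33x = 37.98 + 0.79x → x* = 45.9375.

x* = 45.94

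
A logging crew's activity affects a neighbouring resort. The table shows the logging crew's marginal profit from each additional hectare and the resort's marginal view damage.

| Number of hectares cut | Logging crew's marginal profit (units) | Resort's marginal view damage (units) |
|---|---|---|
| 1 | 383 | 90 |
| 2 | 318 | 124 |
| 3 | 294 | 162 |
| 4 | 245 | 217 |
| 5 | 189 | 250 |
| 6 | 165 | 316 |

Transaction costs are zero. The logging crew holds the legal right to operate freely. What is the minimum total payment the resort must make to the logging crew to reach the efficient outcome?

Left alone the logging crew would choose level 6 (marginal profit stays positive).
Efficient level: k* = 4 (marginal profit ≥ marginal view damage through 4).
The resort must at least cover the logging crew's forgone profit from cutting 6→4: 189 + 165 = 354.

354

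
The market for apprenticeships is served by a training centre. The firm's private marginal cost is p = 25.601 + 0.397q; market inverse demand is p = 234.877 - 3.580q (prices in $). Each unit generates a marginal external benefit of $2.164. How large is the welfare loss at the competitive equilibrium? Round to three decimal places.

Market equilibrium (private): 25.601 + 0.397q = 234.877 - 3.580q → q_m = 52.6216.
Social marginal cost = private MC − MEB = 23.437 + 0.397q.
Set SMC = demand: 23.437 + 0.397q = 234.877 - 3.580q → q* = 53.1657.
Height of the DWL triangle at q_m is demand(q_m) − SMC(q_m) = MEB(q_m) = 2.1640.
DWL = ½ × 0.5441 × 2.1640 = 0.5887.

DWL = $0.589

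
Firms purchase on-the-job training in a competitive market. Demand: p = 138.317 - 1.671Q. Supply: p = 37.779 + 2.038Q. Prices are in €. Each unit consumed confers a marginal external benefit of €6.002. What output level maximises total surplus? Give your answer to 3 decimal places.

Q* = 28.725

Social marginal benefit = demand + MEB = 144.319 - 1.671Q.
Set SMB = MC: 144.319 - 1.671Q = 37.779 + 2.038Q → Q* = 28.7247.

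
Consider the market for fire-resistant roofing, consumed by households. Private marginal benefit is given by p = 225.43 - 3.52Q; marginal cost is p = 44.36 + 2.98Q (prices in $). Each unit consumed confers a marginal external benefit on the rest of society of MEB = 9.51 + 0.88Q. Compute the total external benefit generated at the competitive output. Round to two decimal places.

Market equilibrium (private): 44.36 + 2.98Q = 225.43 - 3.52Q → Q_m = 27.8569.
Total external benefit = ∫₀^{Q_m} (9.51 + 0.88Q) dQ = 9.51×27.8569 + ½×0.88×27.8569² = 606.3621.

$606.36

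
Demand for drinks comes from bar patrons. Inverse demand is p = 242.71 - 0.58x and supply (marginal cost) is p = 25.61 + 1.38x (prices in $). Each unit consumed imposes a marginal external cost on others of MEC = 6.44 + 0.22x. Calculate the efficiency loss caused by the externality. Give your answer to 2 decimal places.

Market equilibrium (private): 25.61 + 1.38x = 242.71 - 0.58x → x_m = 110.7653.
Social marginal benefit = demand − MEC = 236.27 - 0.80x.
Set SMB = MC: 236.27 - 0.80x = 25.61 + 1.38x → x* = 96.6330.
The welfare-loss triangle has base |x_m − x*| and height MEC(x_m) (the vertical gap between SMB and MC is zero at x* and MEC at x_m).
DWL = ½ × 14.1323 × 30.8084 = 217.6968.

DWL = $217.70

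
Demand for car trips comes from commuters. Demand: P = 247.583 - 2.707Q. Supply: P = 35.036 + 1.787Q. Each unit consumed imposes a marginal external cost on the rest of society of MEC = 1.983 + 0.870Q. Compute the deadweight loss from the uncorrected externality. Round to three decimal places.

DWL = 173.399

Market equilibrium (private): 35.036 + 1.787Q = 247.583 - 2.707Q → Q_m = 47.2957.
Social marginal benefit = demand − MEC = 245.600 - 3.577Q.
Set SMB = MC: 245.600 - 3.577Q = 35.036 + 1.787Q → Q* = 39.2550.
The loss is the area between SMB and MC from Q* to Q_m; with linear curves that's a triangle of height MEC(Q_m).
DWL = ½ × 8.0407 × 43.1303 = 173.3989.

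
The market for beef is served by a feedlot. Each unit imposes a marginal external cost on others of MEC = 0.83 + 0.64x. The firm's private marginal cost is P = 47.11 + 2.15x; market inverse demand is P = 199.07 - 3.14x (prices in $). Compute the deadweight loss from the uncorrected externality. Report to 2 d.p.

Market equilibrium (private): 47.11 + 2.15x = 199.07 - 3.14x → x_m = 28.7259.
Social marginal cost = private MC + MEC = 47.94 + 2.79x.
Set SMC = demand: 47.94 + 2.79x = 199.07 - 3.14x → x* = 25.4857.
Between x* and x_m the wedge SMC − demand runs linearly from 0 to MEC(x_m), so the loss is a triangle.
DWL = ½ × 3.2402 × 19.2146 = 31.1296.

DWL = $31.13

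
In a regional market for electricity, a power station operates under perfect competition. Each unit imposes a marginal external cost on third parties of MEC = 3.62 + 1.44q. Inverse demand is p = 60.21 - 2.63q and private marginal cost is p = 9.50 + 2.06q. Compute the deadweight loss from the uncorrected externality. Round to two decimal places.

Market equilibrium (private): 9.50 + 2.06q = 60.21 - 2.63q → q_m = 10.8124.
Social marginal cost = private MC + MEC = 13.12 + 3.50q.
Set SMC = demand: 13.12 + 3.50q = 60.21 - 2.63q → q* = 7.6819.
Between q* and q_m the wedge SMC − demand runs linearly from 0 to MEC(q_m), so the loss is a triangle.
DWL = ½ × 3.1305 × 19.1898 = 30.0368.

DWL = 30.04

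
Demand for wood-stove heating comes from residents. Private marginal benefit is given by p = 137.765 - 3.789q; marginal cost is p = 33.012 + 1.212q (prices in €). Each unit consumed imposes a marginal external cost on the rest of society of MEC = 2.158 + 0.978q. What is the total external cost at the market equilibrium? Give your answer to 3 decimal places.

Market equilibrium (private): 33.012 + 1.212q = 137.765 - 3.789q → q_m = 20.9464.
Total external cost = ∫₀^{q_m} (2.158 + 0.978q) dq = 2.158×20.9464 + ½×0.978×20.9464² = 259.7519.

€259.752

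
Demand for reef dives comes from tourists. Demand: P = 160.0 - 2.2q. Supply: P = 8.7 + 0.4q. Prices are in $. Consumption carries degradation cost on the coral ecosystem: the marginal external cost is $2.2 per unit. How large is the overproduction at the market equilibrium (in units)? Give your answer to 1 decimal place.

0.8 units

Market equilibrium (private): 8.7 + 0.4q = 160.0 - 2.2q → q_m = 58.1923.
Social marginal benefit = demand − MEC = 157.8 - 2.2q.
Set SMB = MC: 157.8 - 2.2q = 8.7 + 0.4q → q* = 57.3462.
Gap = |58.1923 − 57.3462| = 0.8461.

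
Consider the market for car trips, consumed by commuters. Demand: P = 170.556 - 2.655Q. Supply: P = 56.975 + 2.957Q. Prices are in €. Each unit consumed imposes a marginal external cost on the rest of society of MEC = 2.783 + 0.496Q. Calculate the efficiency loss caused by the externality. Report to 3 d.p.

DWL = €13.457

Market equilibrium (private): 56.975 + 2.957Q = 170.556 - 2.655Q → Q_m = 20.2390.
Social marginal benefit = demand − MEC = 167.773 - 3.151Q.
Set SMB = MC: 167.773 - 3.151Q = 56.975 + 2.957Q → Q* = 18.1398.
Between Q* and Q_m the wedge MC − SMB runs linearly from 0 to MEC(Q_m), so the loss is a triangle.
DWL = ½ × 2.0992 × 12.8215 = 13.4574.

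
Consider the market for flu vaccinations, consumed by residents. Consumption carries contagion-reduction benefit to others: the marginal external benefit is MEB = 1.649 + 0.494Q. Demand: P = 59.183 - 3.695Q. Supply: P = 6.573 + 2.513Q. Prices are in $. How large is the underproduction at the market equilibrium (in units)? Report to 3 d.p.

Market equilibrium (private): 6.573 + 2.513Q = 59.183 - 3.695Q → Q_m = 8.4745.
Social marginal benefit = demand + MEB = 60.832 - 3.201Q.
Set SMB = MC: 60.832 - 3.201Q = 6.573 + 2.513Q → Q* = 9.4958.
Gap = |8.4745 − 9.4958| = 1.0213.

1.021 units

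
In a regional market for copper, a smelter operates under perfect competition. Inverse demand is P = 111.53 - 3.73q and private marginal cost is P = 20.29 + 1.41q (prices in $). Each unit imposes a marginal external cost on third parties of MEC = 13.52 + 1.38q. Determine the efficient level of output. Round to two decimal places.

Social marginal cost = private MC + MEC = 33.81 + 2.79q.
Set SMC = demand: 33.81 + 2.79q = 111.53 - 3.73q → q* = 11.9202.

q* = 11.92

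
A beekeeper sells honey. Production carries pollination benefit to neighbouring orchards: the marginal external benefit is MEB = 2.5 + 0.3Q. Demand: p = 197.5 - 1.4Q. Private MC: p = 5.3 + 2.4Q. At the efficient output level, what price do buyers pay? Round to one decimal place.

Social marginal cost = private MC − MEB = 2.8 + 2.1Q.
Set SMC = demand: 2.8 + 2.1Q = 197.5 - 1.4Q → Q* = 55.6286.
Consumer price on the demand curve at Q*: 197.5 − 1.4×55.6286 = 119.6200.

P = 119.6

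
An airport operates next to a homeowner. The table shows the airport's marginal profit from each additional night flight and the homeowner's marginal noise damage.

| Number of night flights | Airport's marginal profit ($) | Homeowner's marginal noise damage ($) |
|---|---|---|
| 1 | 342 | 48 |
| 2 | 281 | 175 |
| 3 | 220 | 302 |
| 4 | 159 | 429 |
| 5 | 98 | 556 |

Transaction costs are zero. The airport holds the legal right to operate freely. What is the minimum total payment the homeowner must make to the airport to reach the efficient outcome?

Left alone the airport would choose level 5 (marginal profit stays positive).
Efficient level: k* = 2 (marginal profit ≥ marginal noise damage through 2).
The homeowner must at least cover the airport's forgone profit from cutting 5→2: 220 + 159 + 98 = 477.

$477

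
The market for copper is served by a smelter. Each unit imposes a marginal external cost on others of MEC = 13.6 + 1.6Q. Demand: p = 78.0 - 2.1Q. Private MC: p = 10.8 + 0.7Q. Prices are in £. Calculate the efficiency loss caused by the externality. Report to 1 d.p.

Market equilibrium (private): 10.8 + 0.7Q = 78.0 - 2.1Q → Q_m = 24.0000.
Social marginal cost = private MC + MEC = 24.4 + 2.3Q.
Set SMC = demand: 24.4 + 2.3Q = 78.0 - 2.1Q → Q* = 12.1818.
The welfare-loss triangle has base |Q_m − Q*| and height MEC(Q_m) (the vertical gap between SMC and demand is zero at Q* and MEC at Q_m).
DWL = ½ × 11.8182 × 52.0000 = 307.2732.

DWL = £307.3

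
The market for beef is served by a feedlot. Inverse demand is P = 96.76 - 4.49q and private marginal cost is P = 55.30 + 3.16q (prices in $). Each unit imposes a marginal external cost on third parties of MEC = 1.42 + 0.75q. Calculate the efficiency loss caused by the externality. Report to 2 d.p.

DWL = $1.79

Market equilibrium (private): 55.30 + 3.16q = 96.76 - 4.49q → q_m = 5.4196.
Social marginal cost = private MC + MEC = 56.72 + 3.91q.
Set SMC = demand: 56.72 + 3.91q = 96.76 - 4.49q → q* = 4.7667.
Height of the DWL triangle at q_m is SMC(q_m) − demand(q_m) = MEC(q_m) = 5.4847.
DWL = ½ × 0.6529 × 5.4847 = 1.7905.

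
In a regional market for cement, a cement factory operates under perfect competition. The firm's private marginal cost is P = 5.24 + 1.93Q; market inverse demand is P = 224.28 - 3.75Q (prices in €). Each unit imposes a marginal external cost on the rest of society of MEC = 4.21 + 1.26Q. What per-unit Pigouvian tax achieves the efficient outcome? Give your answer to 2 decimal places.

Social marginal cost = private MC + MEC = 9.45 + 3.19Q.
Set SMC = demand: 9.45 + 3.19Q = 224.28 - 3.75Q → Q* = 30.9553.
The Pigouvian tax equals MEC at Q*: 4.21 + 1.26×30.9553 = 43.2137.

tax = €43.21 per unit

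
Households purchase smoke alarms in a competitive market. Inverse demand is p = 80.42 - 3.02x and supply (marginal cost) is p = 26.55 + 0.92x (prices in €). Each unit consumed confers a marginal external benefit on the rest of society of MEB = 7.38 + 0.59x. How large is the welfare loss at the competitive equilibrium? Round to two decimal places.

Market equilibrium (private): 26.55 + 0.92x = 80.42 - 3.02x → x_m = 13.6726.
Social marginal benefit = demand + MEB = 87.80 - 2.43x.
Set SMB = MC: 87.80 - 2.43x = 26.55 + 0.92x → x* = 18.2836.
Height of the DWL triangle at x_m is SMB(x_m) − MC(x_m) = MEB(x_m) = 15.4468.
DWL = ½ × 4.6110 × 15.4468 = 35.6126.

DWL = €35.61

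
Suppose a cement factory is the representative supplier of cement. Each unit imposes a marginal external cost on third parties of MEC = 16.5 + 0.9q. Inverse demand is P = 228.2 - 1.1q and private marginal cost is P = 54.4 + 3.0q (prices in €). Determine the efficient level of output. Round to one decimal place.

q* = 31.5

Social marginal cost = private MC + MEC = 70.9 + 3.9q.
Set SMC = demand: 70.9 + 3.9q = 228.2 - 1.1q → q* = 31.4600.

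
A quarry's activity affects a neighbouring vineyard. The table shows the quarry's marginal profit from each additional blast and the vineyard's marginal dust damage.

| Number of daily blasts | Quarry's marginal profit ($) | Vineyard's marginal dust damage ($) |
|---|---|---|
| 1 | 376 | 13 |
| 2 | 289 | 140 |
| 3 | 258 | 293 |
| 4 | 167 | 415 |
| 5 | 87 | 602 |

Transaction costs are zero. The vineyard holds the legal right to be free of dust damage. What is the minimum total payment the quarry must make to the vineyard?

Efficient level: marginal profit ≥ marginal dust damage through level 2, so k* = 2.
With the vineyard holding the right, the quarry must at least compensate total damage at k*: 13 + 140 = 153.

$153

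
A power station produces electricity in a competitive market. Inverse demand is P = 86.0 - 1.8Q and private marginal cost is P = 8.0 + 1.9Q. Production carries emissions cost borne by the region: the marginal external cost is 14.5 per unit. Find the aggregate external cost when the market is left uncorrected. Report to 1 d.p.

305.7

Market equilibrium (private): 8.0 + 1.9Q = 86.0 - 1.8Q → Q_m = 21.0811.
Total external cost = MEC × Q_m = 14.5 × 21.0811 = 305.6760.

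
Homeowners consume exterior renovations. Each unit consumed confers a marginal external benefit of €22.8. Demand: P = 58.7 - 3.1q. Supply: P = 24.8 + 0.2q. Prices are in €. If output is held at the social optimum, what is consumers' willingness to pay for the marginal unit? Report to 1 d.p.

Social marginal benefit = demand + MEB = 81.5 - 3.1q.
Set SMB = MC: 81.5 - 3.1q = 24.8 + 0.2q → q* = 17.1818.
Consumer price on the demand curve at q*: 58.7 − 3.1×17.1818 = 5.4364.

P = €5.4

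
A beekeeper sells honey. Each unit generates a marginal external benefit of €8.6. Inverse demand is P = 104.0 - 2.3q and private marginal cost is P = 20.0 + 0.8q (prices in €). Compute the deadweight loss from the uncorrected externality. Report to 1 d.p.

DWL = €11.9

Market equilibrium (private): 20.0 + 0.8q = 104.0 - 2.3q → q_m = 27.0968.
Social marginal cost = private MC − MEB = 11.4 + 0.8q.
Set SMC = demand: 11.4 + 0.8q = 104.0 - 2.3q → q* = 29.8710.
Height of the DWL triangle at q_m is demand(q_m) − SMC(q_m) = MEB(q_m) = 8.6000.
DWL = ½ × 2.7742 × 8.6000 = 11.9291.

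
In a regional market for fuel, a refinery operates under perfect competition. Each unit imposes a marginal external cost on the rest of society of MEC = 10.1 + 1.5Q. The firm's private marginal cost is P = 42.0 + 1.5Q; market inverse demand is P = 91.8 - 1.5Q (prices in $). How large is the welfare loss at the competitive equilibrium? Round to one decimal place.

Market equilibrium (private): 42.0 + 1.5Q = 91.8 - 1.5Q → Q_m = 16.6000.
Social marginal cost = private MC + MEC = 52.1 + 3.0Q.
Set SMC = demand: 52.1 + 3.0Q = 91.8 - 1.5Q → Q* = 8.8222.
The loss is the area between SMC and demand from Q* to Q_m; with linear curves that's a triangle of height MEC(Q_m).
DWL = ½ × 7.7778 × 35.0000 = 136.1115.

DWL = $136.1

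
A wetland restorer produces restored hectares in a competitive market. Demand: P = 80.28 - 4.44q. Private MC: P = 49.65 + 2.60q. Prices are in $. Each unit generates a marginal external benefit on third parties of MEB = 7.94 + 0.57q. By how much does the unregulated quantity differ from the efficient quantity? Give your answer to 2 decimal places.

Market equilibrium (private): 49.65 + 2.60q = 80.28 - 4.44q → q_m = 4.3509.
Social marginal cost = private MC − MEB = 41.71 + 2.03q.
Set SMC = demand: 41.71 + 2.03q = 80.28 - 4.44q → q* = 5.9614.
Gap = |4.3509 − 5.9614| = 1.6105.

1.61 units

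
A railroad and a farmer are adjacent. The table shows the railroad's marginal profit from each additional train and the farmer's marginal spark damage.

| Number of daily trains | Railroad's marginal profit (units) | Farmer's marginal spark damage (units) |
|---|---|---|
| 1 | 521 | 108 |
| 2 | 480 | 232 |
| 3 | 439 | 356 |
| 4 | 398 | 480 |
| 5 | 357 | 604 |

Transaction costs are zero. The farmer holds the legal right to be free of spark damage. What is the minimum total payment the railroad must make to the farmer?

Efficient level: marginal profit ≥ marginal spark damage through level 3, so k* = 3.
With the farmer holding the right, the railroad must at least compensate total damage at k*: 108 + 232 + 356 = 696.

696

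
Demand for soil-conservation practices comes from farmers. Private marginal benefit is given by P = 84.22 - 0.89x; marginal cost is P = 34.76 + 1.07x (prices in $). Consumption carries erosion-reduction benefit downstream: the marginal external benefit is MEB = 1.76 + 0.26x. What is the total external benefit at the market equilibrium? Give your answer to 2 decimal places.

$127.20

Market equilibrium (private): 34.76 + 1.07x = 84.22 - 0.89x → x_m = 25.2347.
Total external benefit = ∫₀^{x_m} (1.76 + 0.26x) dx = 1.76×25.2347 + ½×0.26×25.2347² = 127.1958.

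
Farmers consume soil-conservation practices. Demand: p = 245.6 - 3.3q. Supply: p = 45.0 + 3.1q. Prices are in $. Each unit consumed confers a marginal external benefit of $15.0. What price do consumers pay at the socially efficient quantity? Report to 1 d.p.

P = $134.4

Social marginal benefit = demand + MEB = 260.6 - 3.3q.
Set SMB = MC: 260.6 - 3.3q = 45.0 + 3.1q → q* = 33.6875.
Consumer price on the demand curve at q*: 245.6 − 3.3×33.6875 = 134.4313.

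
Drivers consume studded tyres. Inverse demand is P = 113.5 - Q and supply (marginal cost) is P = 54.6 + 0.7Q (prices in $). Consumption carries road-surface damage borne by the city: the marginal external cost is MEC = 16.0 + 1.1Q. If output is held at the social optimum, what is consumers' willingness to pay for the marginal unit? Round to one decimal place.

Social marginal benefit = demand − MEC = 97.5 - 2.1Q.
Set SMB = MC: 97.5 - 2.1Q = 54.6 + 0.7Q → Q* = 15.3214.
Consumer price on the demand curve at Q*: 113.5 − 1.0×15.3214 = 98.1786.

P = $98.2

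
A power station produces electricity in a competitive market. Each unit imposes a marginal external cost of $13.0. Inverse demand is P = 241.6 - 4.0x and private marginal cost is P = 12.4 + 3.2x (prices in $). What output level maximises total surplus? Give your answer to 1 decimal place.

x* = 30.0

Social marginal cost = private MC + MEC = 25.4 + 3.2x.
Set SMC = demand: 25.4 + 3.2x = 241.6 - 4.0x → x* = 30.0278.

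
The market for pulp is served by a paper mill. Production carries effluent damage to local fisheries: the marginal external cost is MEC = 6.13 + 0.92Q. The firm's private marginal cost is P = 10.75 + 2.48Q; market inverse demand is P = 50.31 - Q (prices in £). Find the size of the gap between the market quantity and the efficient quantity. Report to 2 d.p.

Market equilibrium (private): 10.75 + 2.48Q = 50.31 - Q → Q_m = 11.3678.
Social marginal cost = private MC + MEC = 16.88 + 3.40Q.
Set SMC = demand: 16.88 + 3.40Q = 50.31 - Q → Q* = 7.5977.
Gap = |11.3678 − 7.5977| = 3.7701.

3.77 units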